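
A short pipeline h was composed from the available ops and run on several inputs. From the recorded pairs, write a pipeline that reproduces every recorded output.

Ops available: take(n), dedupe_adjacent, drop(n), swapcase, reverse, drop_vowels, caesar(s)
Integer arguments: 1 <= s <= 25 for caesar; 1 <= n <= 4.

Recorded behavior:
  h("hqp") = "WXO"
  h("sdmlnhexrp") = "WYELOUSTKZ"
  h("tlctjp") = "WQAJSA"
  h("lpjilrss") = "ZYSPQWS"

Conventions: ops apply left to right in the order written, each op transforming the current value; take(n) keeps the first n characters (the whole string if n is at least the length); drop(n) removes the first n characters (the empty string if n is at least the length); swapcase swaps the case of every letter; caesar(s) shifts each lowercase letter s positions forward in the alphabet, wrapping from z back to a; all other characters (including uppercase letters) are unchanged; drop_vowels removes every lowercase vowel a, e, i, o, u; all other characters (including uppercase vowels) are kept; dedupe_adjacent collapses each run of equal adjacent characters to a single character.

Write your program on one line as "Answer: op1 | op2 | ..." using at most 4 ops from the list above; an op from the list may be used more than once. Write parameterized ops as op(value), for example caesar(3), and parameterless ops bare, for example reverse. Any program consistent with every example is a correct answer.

caesar(7) | dedupe_adjacent | reverse | swapcase

Check, running the answer program on each example:
  "hqp" -> "oxw" -> "oxw" -> "wxo" -> "WXO"
  "sdmlnhexrp" -> "zktsuoleyw" -> "zktsuoleyw" -> "wyeloustkz" -> "WYELOUSTKZ"
  "tlctjp" -> "asjaqw" -> "asjaqw" -> "wqajsa" -> "WQAJSA"
  "lpjilrss" -> "swqpsyzz" -> "swqpsyz" -> "zyspqws" -> "ZYSPQWS"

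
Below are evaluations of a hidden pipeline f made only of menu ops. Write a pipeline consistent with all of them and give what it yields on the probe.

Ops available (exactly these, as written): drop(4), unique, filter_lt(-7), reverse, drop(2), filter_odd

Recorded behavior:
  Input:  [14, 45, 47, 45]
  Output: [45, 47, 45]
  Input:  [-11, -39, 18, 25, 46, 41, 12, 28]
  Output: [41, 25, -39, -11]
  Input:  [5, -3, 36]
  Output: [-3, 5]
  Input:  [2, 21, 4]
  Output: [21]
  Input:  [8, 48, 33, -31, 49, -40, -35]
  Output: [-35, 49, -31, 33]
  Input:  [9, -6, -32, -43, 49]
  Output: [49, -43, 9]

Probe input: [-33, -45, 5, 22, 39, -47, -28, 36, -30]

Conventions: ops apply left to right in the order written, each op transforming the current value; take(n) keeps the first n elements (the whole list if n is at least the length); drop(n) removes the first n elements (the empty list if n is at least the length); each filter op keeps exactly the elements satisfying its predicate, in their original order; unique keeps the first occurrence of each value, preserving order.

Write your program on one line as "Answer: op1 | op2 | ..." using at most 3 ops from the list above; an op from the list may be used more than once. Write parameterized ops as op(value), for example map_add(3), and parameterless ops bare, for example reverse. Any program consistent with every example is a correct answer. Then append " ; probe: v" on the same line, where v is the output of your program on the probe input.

filter_odd | reverse ; probe: [-47, 39, 5, -45, -33]

Check, running the answer program on each example:
  [14, 45, 47, 45] -> [45, 47, 45] -> [45, 47, 45]
  [-11, -39, 18, 25, 46, 41, 12, 28] -> [-11, -39, 25, 41] -> [41, 25, -39, -11]
  [5, -3, 36] -> [5, -3] -> [-3, 5]
  [2, 21, 4] -> [21] -> [21]
  [8, 48, 33, -31, 49, -40, -35] -> [33, -31, 49, -35] -> [-35, 49, -31, 33]
  [9, -6, -32, -43, 49] -> [9, -43, 49] -> [49, -43, 9]
  probe: [-33, -45, 5, 22, 39, -47, -28, 36, -30] -> [-33, -45, 5, 39, -47] -> [-47, 39, 5, -45, -33]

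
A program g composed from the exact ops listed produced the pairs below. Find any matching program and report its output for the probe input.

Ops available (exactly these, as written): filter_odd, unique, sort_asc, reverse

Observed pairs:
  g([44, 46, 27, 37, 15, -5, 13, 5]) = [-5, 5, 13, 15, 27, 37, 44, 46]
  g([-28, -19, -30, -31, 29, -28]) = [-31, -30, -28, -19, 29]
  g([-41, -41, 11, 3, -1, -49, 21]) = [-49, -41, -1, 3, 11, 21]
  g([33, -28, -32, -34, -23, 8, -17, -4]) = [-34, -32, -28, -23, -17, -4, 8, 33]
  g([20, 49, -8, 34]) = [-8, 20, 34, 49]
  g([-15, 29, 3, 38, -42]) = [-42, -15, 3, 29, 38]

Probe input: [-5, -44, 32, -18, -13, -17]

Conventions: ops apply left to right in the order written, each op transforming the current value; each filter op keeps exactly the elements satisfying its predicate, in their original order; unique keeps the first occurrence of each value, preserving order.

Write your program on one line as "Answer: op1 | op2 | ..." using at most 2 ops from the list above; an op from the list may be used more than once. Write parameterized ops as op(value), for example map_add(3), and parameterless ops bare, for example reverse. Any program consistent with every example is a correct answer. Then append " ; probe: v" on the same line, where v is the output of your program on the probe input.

sort_asc | unique ; probe: [-44, -18, -17, -13, -5, 32]

Check, running the answer program on each example:
  [44, 46, 27, 37, 15, -5, 13, 5] -> [-5, 5, 13, 15, 27, 37, 44, 46] -> [-5, 5, 13, 15, 27, 37, 44, 46]
  [-28, -19, -30, -31, 29, -28] -> [-31, -30, -28, -28, -19, 29] -> [-31, -30, -28, -19, 29]
  [-41, -41, 11, 3, -1, -49, 21] -> [-49, -41, -41, -1, 3, 11, 21] -> [-49, -41, -1, 3, 11, 21]
  [33, -28, -32, -34, -23, 8, -17, -4] -> [-34, -32, -28, -23, -17, -4, 8, 33] -> [-34, -32, -28, -23, -17, -4, 8, 33]
  [20, 49, -8, 34] -> [-8, 20, 34, 49] -> [-8, 20, 34, 49]
  [-15, 29, 3, 38, -42] -> [-42, -15, 3, 29, 38] -> [-42, -15, 3, 29, 38]
  probe: [-5, -44, 32, -18, -13, -17] -> [-44, -18, -17, -13, -5, 32] -> [-44, -18, -17, -13, -5, 32]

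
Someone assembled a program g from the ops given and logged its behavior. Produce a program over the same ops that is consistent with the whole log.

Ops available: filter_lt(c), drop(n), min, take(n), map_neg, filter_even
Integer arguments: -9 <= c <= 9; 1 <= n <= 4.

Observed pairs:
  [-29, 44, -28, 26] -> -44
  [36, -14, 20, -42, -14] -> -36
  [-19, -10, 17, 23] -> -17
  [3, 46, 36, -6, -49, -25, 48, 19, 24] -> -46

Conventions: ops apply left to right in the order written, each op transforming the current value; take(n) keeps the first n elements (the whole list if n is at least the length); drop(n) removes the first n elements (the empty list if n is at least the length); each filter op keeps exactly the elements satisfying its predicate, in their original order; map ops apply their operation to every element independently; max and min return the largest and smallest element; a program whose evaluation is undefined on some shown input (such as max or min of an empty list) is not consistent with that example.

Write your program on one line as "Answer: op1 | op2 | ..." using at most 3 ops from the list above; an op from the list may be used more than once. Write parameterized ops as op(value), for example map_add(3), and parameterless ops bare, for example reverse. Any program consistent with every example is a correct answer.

map_neg | take(3) | min

Check, running the answer program on each example:
  [-29, 44, -28, 26] -> [29, -44, 28, -26] -> [29, -44, 28] -> -44
  [36, -14, 20, -42, -14] -> [-36, 14, -20, 42, 14] -> [-36, 14, -20] -> -36
  [-19, -10, 17, 23] -> [19, 10, -17, -23] -> [19, 10, -17] -> -17
  [3, 46, 36, -6, -49, -25, 48, 19, 24] -> [-3, -46, -36, 6, 49, 25, -48, -19, -24] -> [-3, -46, -36] -> -46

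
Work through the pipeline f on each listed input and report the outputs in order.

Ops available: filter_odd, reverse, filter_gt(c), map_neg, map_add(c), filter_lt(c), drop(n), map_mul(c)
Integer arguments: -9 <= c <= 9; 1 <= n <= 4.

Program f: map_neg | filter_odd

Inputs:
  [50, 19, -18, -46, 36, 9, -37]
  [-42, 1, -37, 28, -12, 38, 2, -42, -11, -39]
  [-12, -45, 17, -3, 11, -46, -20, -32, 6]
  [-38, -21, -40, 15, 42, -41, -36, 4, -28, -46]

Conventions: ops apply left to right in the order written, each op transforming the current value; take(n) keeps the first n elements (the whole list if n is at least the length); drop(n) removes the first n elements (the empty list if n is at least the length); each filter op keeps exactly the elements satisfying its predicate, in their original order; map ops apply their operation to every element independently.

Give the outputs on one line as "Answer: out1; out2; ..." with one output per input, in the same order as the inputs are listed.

[-19, -9, 37]; [-1, 37, 11, 39]; [45, -17, 3, -11]; [21, -15, 41]

Execution, op by op:
  [50, 19, -18, -46, 36, 9, -37] -> [-50, -19, 18, 46, -36, -9, 37] -> [-19, -9, 37]
  [-42, 1, -37, 28, -12, 38, 2, -42, -11, -39] -> [42, -1, 37, -28, 12, -38, -2, 42, 11, 39] -> [-1, 37, 11, 39]
  [-12, -45, 17, -3, 11, -46, -20, -32, 6] -> [12, 45, -17, 3, -11, 46, 20, 32, -6] -> [45, -17, 3, -11]
  [-38, -21, -40, 15, 42, -41, -36, 4, -28, -46] -> [38, 21, 40, -15, -42, 41, 36, -4, 28, 46] -> [21, -15, 41]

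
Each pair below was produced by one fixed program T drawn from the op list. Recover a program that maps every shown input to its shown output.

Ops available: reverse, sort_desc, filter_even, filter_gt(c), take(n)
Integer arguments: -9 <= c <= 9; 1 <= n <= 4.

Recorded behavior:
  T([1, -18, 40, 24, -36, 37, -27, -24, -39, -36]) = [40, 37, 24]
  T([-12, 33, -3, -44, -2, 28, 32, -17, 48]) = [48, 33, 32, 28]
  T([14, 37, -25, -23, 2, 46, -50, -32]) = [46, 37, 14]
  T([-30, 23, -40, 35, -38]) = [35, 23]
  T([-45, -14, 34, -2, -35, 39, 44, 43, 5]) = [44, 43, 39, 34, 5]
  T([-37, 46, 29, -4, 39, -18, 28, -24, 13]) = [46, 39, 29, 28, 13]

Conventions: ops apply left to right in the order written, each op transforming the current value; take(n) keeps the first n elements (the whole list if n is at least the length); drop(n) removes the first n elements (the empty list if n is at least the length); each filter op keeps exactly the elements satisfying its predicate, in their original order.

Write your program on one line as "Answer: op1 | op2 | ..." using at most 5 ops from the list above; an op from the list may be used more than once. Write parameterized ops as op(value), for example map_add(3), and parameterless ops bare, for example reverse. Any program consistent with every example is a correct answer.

reverse | filter_gt(-7) | filter_gt(0) | filter_gt(2) | sort_desc

Check, running the answer program on each example:
  [1, -18, 40, 24, -36, 37, -27, -24, -39, -36] -> [-36, -39, -24, -27, 37, -36, 24, 40, -18, 1] -> [37, 24, 40, 1] -> [37, 24, 40, 1] -> [37, 24, 40] -> [40, 37, 24]
  [-12, 33, -3, -44, -2, 28, 32, -17, 48] -> [48, -17, 32, 28, -2, -44, -3, 33, -12] -> [48, 32, 28, -2, -3, 33] -> [48, 32, 28, 33] -> [48, 32, 28, 33] -> [48, 33, 32, 28]
  [14, 37, -25, -23, 2, 46, -50, -32] -> [-32, -50, 46, 2, -23, -25, 37, 14] -> [46, 2, 37, 14] -> [46, 2, 37, 14] -> [46, 37, 14] -> [46, 37, 14]
  [-30, 23, -40, 35, -38] -> [-38, 35, -40, 23, -30] -> [35, 23] -> [35, 23] -> [35, 23] -> [35, 23]
  [-45, -14, 34, -2, -35, 39, 44, 43, 5] -> [5, 43, 44, 39, -35, -2, 34, -14, -45] -> [5, 43, 44, 39, -2, 34] -> [5, 43, 44, 39, 34] -> [5, 43, 44, 39, 34] -> [44, 43, 39, 34, 5]
  [-37, 46, 29, -4, 39, -18, 28, -24, 13] -> [13, -24, 28, -18, 39, -4, 29, 46, -37] -> [13, 28, 39, -4, 29, 46] -> [13, 28, 39, 29, 46] -> [13, 28, 39, 29, 46] -> [46, 39, 29, 28, 13]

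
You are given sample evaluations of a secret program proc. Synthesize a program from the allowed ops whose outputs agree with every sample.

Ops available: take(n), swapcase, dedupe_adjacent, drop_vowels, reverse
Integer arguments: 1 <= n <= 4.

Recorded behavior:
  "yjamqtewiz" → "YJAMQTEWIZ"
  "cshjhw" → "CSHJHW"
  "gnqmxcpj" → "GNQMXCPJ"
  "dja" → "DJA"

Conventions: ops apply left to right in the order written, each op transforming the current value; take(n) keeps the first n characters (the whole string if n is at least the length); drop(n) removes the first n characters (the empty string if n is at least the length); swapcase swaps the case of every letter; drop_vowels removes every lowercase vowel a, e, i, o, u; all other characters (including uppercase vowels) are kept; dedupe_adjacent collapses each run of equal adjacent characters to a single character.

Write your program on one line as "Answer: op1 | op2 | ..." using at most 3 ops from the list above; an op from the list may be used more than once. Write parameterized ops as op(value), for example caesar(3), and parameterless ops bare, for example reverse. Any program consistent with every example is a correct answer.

reverse | swapcase | reverse

Check, running the answer program on each example:
  "yjamqtewiz" -> "ziwetqmajy" -> "ZIWETQMAJY" -> "YJAMQTEWIZ"
  "cshjhw" -> "whjhsc" -> "WHJHSC" -> "CSHJHW"
  "gnqmxcpj" -> "jpcxmqng" -> "JPCXMQNG" -> "GNQMXCPJ"
  "dja" -> "ajd" -> "AJD" -> "DJA"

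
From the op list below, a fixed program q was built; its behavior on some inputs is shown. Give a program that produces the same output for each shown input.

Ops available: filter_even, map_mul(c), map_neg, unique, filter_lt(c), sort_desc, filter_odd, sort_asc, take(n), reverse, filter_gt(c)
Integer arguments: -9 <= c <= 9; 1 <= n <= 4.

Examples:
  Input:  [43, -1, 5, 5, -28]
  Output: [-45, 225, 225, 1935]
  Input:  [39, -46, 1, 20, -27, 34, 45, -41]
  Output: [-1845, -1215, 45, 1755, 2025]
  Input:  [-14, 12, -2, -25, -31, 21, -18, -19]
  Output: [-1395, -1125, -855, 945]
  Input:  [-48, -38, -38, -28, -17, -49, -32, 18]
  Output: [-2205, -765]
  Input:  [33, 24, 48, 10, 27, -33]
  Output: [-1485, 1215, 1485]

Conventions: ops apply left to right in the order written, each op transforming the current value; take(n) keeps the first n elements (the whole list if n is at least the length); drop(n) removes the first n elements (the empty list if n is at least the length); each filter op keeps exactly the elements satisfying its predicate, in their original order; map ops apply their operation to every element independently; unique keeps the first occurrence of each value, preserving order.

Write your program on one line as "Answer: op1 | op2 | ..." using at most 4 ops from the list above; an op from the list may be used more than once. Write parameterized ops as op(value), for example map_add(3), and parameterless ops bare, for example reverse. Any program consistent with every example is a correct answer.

map_mul(9) | sort_asc | map_mul(5) | filter_odd

Check, running the answer program on each example:
  [43, -1, 5, 5, -28] -> [387, -9, 45, 45, -252] -> [-252, -9, 45, 45, 387] -> [-1260, -45, 225, 225, 1935] -> [-45, 225, 225, 1935]
  [39, -46, 1, 20, -27, 34, 45, -41] -> [351, -414, 9, 180, -243, 306, 405, -369] -> [-414, -369, -243, 9, 180, 306, 351, 405] -> [-2070, -1845, -1215, 45, 900, 1530, 1755, 2025] -> [-1845, -1215, 45, 1755, 2025]
  [-14, 12, -2, -25, -31, 21, -18, -19] -> [-126, 108, -18, -225, -279, 189, -162, -171] -> [-279, -225, -171, -162, -126, -18, 108, 189] -> [-1395, -1125, -855, -810, -630, -90, 540, 945] -> [-1395, -1125, -855, 945]
  [-48, -38, -38, -28, -17, -49, -32, 18] -> [-432, -342, -342, -252, -153, -441, -288, 162] -> [-441, -432, -342, -342, -288, -252, -153, 162] -> [-2205, -2160, -1710, -1710, -1440, -1260, -765, 810] -> [-2205, -765]
  [33, 24, 48, 10, 27, -33] -> [297, 216, 432, 90, 243, -297] -> [-297, 90, 216, 243, 297, 432] -> [-1485, 450, 1080, 1215, 1485, 2160] -> [-1485, 1215, 1485]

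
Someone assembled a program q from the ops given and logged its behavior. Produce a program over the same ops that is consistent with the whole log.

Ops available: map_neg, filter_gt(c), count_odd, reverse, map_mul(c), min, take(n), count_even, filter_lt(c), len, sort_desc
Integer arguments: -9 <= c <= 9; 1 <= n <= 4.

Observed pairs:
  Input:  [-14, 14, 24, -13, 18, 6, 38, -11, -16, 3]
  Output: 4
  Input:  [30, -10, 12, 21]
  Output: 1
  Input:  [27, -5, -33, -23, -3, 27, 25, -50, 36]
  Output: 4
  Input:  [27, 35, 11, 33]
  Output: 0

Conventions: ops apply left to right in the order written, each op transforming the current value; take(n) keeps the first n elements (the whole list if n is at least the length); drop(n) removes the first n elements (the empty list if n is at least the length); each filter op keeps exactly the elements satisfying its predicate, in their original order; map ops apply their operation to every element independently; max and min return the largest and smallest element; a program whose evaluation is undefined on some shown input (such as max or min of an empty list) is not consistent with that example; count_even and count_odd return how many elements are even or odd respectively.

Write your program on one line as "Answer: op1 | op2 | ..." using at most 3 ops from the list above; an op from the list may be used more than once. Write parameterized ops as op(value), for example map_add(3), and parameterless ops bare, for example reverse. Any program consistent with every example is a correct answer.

filter_lt(-3) | map_neg | len

Check, running the answer program on each example:
  [-14, 14, 24, -13, 18, 6, 38, -11, -16, 3] -> [-14, -13, -11, -16] -> [14, 13, 11, 16] -> 4
  [30, -10, 12, 21] -> [-10] -> [10] -> 1
  [27, -5, -33, -23, -3, 27, 25, -50, 36] -> [-5, -33, -23, -50] -> [5, 33, 23, 50] -> 4
  [27, 35, 11, 33] -> [] -> [] -> 0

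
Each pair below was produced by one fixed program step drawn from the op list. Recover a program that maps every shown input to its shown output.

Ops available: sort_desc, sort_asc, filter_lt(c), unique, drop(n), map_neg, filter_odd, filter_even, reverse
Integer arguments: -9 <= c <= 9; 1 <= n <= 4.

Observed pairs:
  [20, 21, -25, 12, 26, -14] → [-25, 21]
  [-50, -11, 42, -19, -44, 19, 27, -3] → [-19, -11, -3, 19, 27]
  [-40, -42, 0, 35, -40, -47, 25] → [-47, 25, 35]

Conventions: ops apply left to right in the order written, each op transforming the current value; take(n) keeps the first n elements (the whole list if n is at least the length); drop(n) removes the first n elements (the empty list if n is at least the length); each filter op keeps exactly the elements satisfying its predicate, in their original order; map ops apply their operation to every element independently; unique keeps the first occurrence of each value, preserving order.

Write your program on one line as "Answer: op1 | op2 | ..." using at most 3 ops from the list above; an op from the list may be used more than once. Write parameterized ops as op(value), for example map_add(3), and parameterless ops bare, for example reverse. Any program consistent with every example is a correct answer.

sort_desc | filter_odd | reverse

Check, running the answer program on each example:
  [20, 21, -25, 12, 26, -14] -> [26, 21, 20, 12, -14, -25] -> [21, -25] -> [-25, 21]
  [-50, -11, 42, -19, -44, 19, 27, -3] -> [42, 27, 19, -3, -11, -19, -44, -50] -> [27, 19, -3, -11, -19] -> [-19, -11, -3, 19, 27]
  [-40, -42, 0, 35, -40, -47, 25] -> [35, 25, 0, -40, -40, -42, -47] -> [35, 25, -47] -> [-47, 25, 35]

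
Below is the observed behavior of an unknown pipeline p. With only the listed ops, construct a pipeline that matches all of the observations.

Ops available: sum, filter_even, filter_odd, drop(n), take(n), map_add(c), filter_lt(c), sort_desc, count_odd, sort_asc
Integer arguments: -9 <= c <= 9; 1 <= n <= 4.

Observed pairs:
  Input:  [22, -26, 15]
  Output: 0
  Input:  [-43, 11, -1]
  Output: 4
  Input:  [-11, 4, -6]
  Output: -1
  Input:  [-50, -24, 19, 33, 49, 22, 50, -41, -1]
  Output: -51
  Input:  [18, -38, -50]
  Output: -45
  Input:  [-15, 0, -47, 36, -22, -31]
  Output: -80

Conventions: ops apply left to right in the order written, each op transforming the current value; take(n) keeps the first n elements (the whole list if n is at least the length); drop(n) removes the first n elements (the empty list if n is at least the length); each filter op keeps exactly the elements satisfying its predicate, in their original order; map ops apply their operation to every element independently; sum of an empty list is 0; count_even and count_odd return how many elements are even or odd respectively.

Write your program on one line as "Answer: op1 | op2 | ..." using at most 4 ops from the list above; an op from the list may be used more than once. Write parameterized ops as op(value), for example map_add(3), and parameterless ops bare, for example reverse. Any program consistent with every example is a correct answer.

filter_lt(4) | map_add(5) | drop(1) | sum

Check, running the answer program on each example:
  [22, -26, 15] -> [-26] -> [-21] -> [] -> 0
  [-43, 11, -1] -> [-43, -1] -> [-38, 4] -> [4] -> 4
  [-11, 4, -6] -> [-11, -6] -> [-6, -1] -> [-1] -> -1
  [-50, -24, 19, 33, 49, 22, 50, -41, -1] -> [-50, -24, -41, -1] -> [-45, -19, -36, 4] -> [-19, -36, 4] -> -51
  [18, -38, -50] -> [-38, -50] -> [-33, -45] -> [-45] -> -45
  [-15, 0, -47, 36, -22, -31] -> [-15, 0, -47, -22, -31] -> [-10, 5, -42, -17, -26] -> [5, -42, -17, -26] -> -80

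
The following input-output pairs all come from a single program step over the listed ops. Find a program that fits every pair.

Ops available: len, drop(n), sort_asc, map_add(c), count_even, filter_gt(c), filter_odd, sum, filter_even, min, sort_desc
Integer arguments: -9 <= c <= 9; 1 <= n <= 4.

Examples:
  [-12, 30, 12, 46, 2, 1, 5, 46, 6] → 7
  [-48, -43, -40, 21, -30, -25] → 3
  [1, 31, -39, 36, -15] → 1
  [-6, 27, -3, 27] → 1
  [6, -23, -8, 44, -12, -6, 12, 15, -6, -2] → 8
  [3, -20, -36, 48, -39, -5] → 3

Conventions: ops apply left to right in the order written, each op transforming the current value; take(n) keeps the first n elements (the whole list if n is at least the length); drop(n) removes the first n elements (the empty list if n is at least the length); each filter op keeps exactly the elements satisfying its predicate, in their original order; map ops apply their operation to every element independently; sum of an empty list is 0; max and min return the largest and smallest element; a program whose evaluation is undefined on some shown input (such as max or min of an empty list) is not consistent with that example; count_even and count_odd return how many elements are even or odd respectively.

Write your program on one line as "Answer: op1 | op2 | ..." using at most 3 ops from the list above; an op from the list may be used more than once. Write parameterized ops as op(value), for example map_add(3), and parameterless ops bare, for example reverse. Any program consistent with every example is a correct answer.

sort_asc | filter_even | len

Check, running the answer program on each example:
  [-12, 30, 12, 46, 2, 1, 5, 46, 6] -> [-12, 1, 2, 5, 6, 12, 30, 46, 46] -> [-12, 2, 6, 12, 30, 46, 46] -> 7
  [-48, -43, -40, 21, -30, -25] -> [-48, -43, -40, -30, -25, 21] -> [-48, -40, -30] -> 3
  [1, 31, -39, 36, -15] -> [-39, -15, 1, 31, 36] -> [36] -> 1
  [-6, 27, -3, 27] -> [-6, -3, 27, 27] -> [-6] -> 1
  [6, -23, -8, 44, -12, -6, 12, 15, -6, -2] -> [-23, -12, -8, -6, -6, -2, 6, 12, 15, 44] -> [-12, -8, -6, -6, -2, 6, 12, 44] -> 8
  [3, -20, -36, 48, -39, -5] -> [-39, -36, -20, -5, 3, 48] -> [-36, -20, 48] -> 3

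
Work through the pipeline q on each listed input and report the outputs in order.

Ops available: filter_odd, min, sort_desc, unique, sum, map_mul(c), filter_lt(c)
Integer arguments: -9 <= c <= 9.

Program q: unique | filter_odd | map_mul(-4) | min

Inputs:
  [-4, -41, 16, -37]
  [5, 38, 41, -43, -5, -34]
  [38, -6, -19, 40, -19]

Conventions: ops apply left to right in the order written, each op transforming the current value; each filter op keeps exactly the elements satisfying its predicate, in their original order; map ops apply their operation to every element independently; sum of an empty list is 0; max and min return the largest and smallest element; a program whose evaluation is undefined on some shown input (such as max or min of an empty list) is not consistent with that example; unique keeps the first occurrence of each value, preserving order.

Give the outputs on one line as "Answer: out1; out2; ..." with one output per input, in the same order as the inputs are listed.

Execution, op by op:
  [-4, -41, 16, -37] -> [-4, -41, 16, -37] -> [-41, -37] -> [164, 148] -> 148
  [5, 38, 41, -43, -5, -34] -> [5, 38, 41, -43, -5, -34] -> [5, 41, -43, -5] -> [-20, -164, 172, 20] -> -164
  [38, -6, -19, 40, -19] -> [38, -6, -19, 40] -> [-19] -> [76] -> 76

148; -164; 76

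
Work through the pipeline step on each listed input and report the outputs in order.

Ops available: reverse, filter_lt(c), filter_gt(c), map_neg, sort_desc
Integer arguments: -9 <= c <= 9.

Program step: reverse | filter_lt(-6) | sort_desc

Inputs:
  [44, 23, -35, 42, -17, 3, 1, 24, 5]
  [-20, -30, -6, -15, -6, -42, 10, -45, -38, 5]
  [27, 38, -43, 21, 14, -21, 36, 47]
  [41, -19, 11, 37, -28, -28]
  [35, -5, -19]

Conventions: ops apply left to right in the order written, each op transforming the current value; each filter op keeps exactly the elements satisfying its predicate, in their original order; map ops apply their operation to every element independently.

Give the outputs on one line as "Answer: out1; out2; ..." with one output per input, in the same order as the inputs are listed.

[-17, -35]; [-15, -20, -30, -38, -42, -45]; [-21, -43]; [-19, -28, -28]; [-19]

Execution, op by op:
  [44, 23, -35, 42, -17, 3, 1, 24, 5] -> [5, 24, 1, 3, -17, 42, -35, 23, 44] -> [-17, -35] -> [-17, -35]
  [-20, -30, -6, -15, -6, -42, 10, -45, -38, 5] -> [5, -38, -45, 10, -42, -6, -15, -6, -30, -20] -> [-38, -45, -42, -15, -30, -20] -> [-15, -20, -30, -38, -42, -45]
  [27, 38, -43, 21, 14, -21, 36, 47] -> [47, 36, -21, 14, 21, -43, 38, 27] -> [-21, -43] -> [-21, -43]
  [41, -19, 11, 37, -28, -28] -> [-28, -28, 37, 11, -19, 41] -> [-28, -28, -19] -> [-19, -28, -28]
  [35, -5, -19] -> [-19, -5, 35] -> [-19] -> [-19]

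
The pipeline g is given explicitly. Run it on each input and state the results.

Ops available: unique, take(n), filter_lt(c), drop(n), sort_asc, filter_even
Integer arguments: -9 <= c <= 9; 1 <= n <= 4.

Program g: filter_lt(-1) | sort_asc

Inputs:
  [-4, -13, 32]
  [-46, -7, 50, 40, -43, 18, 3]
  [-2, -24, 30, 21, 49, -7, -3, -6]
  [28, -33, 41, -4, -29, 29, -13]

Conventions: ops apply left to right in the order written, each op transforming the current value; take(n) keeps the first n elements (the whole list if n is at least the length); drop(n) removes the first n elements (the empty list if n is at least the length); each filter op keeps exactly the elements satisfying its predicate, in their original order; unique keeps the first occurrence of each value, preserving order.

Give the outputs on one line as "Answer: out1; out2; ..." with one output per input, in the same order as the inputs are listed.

Execution, op by op:
  [-4, -13, 32] -> [-4, -13] -> [-13, -4]
  [-46, -7, 50, 40, -43, 18, 3] -> [-46, -7, -43] -> [-46, -43, -7]
  [-2, -24, 30, 21, 49, -7, -3, -6] -> [-2, -24, -7, -3, -6] -> [-24, -7, -6, -3, -2]
  [28, -33, 41, -4, -29, 29, -13] -> [-33, -4, -29, -13] -> [-33, -29, -13, -4]

[-13, -4]; [-46, -43, -7]; [-24, -7, -6, -3, -2]; [-33, -29, -13, -4]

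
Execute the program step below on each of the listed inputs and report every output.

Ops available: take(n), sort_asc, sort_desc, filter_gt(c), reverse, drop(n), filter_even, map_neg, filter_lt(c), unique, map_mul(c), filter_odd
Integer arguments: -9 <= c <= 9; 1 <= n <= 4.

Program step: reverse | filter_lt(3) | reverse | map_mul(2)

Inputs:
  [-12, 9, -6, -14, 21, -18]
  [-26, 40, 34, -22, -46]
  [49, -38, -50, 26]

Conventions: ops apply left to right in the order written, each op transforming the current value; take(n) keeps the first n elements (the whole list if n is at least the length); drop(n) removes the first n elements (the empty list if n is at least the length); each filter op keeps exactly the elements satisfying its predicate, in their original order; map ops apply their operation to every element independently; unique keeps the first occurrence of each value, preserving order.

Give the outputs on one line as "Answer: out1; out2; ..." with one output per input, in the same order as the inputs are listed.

[-24, -12, -28, -36]; [-52, -44, -92]; [-76, -100]

Execution, op by op:
  [-12, 9, -6, -14, 21, -18] -> [-18, 21, -14, -6, 9, -12] -> [-18, -14, -6, -12] -> [-12, -6, -14, -18] -> [-24, -12, -28, -36]
  [-26, 40, 34, -22, -46] -> [-46, -22, 34, 40, -26] -> [-46, -22, -26] -> [-26, -22, -46] -> [-52, -44, -92]
  [49, -38, -50, 26] -> [26, -50, -38, 49] -> [-50, -38] -> [-38, -50] -> [-76, -100]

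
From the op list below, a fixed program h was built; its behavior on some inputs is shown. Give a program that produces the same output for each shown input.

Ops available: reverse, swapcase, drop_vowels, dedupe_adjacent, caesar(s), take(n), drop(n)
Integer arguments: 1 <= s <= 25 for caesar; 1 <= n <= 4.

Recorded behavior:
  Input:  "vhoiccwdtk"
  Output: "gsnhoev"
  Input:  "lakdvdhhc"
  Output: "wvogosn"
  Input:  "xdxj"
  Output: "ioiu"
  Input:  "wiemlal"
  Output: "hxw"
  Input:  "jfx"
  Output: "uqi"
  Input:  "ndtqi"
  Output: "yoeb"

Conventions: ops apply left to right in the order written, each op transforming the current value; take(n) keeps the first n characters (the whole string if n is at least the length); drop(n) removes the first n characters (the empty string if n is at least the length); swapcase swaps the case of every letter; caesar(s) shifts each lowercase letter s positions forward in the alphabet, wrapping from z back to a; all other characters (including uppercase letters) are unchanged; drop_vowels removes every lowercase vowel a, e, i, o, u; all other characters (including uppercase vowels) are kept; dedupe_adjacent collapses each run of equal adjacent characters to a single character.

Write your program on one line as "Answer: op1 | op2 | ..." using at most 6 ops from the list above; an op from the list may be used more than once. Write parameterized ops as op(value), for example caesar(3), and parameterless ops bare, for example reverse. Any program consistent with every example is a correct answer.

reverse | drop_vowels | reverse | caesar(14) | caesar(23) | dedupe_adjacent

Check, running the answer program on each example:
  "vhoiccwdtk" -> "ktdwcciohv" -> "ktdwcchv" -> "vhccwdtk" -> "jvqqkrhy" -> "gsnnhoev" -> "gsnhoev"
  "lakdvdhhc" -> "chhdvdkal" -> "chhdvdkl" -> "lkdvdhhc" -> "zyrjrvvq" -> "wvogossn" -> "wvogosn"
  "xdxj" -> "jxdx" -> "jxdx" -> "xdxj" -> "lrlx" -> "ioiu" -> "ioiu"
  "wiemlal" -> "lalmeiw" -> "llmw" -> "wmll" -> "kazz" -> "hxww" -> "hxw"
  "jfx" -> "xfj" -> "xfj" -> "jfx" -> "xtl" -> "uqi" -> "uqi"
  "ndtqi" -> "iqtdn" -> "qtdn" -> "ndtq" -> "brhe" -> "yoeb" -> "yoeb"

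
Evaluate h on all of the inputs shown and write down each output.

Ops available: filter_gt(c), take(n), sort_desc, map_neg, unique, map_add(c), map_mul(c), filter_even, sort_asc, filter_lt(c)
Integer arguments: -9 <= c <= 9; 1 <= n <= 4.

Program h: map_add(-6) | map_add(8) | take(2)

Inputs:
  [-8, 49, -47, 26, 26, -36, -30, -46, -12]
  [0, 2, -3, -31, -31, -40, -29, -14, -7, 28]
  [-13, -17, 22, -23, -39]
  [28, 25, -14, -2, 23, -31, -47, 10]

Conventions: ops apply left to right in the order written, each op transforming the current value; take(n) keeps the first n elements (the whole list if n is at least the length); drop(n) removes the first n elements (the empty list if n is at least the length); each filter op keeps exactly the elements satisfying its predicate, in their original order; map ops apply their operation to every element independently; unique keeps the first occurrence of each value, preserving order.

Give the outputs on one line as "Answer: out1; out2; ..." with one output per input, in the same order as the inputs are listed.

Execution, op by op:
  [-8, 49, -47, 26, 26, -36, -30, -46, -12] -> [-14, 43, -53, 20, 20, -42, -36, -52, -18] -> [-6, 51, -45, 28, 28, -34, -28, -44, -10] -> [-6, 51]
  [0, 2, -3, -31, -31, -40, -29, -14, -7, 28] -> [-6, -4, -9, -37, -37, -46, -35, -20, -13, 22] -> [2, 4, -1, -29, -29, -38, -27, -12, -5, 30] -> [2, 4]
  [-13, -17, 22, -23, -39] -> [-19, -23, 16, -29, -45] -> [-11, -15, 24, -21, -37] -> [-11, -15]
  [28, 25, -14, -2, 23, -31, -47, 10] -> [22, 19, -20, -8, 17, -37, -53, 4] -> [30, 27, -12, 0, 25, -29, -45, 12] -> [30, 27]

[-6, 51]; [2, 4]; [-11, -15]; [30, 27]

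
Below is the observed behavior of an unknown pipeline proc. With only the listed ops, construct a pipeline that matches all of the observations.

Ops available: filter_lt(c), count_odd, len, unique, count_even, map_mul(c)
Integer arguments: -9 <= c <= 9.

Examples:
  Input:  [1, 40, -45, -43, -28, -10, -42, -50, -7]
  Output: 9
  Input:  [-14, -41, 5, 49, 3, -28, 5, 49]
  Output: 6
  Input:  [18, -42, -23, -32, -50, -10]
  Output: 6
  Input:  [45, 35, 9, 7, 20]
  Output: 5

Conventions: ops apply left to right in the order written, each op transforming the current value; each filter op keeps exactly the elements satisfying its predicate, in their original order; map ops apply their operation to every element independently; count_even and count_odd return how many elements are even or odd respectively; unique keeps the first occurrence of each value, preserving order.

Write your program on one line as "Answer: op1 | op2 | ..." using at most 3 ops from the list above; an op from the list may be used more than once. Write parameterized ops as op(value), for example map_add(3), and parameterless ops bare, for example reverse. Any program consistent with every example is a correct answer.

map_mul(-4) | unique | count_even

Check, running the answer program on each example:
  [1, 40, -45, -43, -28, -10, -42, -50, -7] -> [-4, -160, 180, 172, 112, 40, 168, 200, 28] -> [-4, -160, 180, 172, 112, 40, 168, 200, 28] -> 9
  [-14, -41, 5, 49, 3, -28, 5, 49] -> [56, 164, -20, -196, -12, 112, -20, -196] -> [56, 164, -20, -196, -12, 112] -> 6
  [18, -42, -23, -32, -50, -10] -> [-72, 168, 92, 128, 200, 40] -> [-72, 168, 92, 128, 200, 40] -> 6
  [45, 35, 9, 7, 20] -> [-180, -140, -36, -28, -80] -> [-180, -140, -36, -28, -80] -> 5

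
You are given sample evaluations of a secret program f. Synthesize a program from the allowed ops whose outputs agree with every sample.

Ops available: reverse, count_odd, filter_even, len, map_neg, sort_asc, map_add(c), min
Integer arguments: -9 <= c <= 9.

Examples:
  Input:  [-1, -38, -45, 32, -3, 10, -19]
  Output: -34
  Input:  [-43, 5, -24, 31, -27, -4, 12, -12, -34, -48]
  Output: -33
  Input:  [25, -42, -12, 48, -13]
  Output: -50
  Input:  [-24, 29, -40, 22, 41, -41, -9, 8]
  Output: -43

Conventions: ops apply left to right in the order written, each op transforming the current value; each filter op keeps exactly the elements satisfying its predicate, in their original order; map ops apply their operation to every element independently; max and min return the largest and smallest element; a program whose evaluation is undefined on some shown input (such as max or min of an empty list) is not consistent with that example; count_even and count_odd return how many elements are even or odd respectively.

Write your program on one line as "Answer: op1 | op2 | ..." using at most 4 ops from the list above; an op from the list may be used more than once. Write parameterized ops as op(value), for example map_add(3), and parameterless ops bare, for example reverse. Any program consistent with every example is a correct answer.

map_add(2) | sort_asc | map_neg | min

Check, running the answer program on each example:
  [-1, -38, -45, 32, -3, 10, -19] -> [1, -36, -43, 34, -1, 12, -17] -> [-43, -36, -17, -1, 1, 12, 34] -> [43, 36, 17, 1, -1, -12, -34] -> -34
  [-43, 5, -24, 31, -27, -4, 12, -12, -34, -48] -> [-41, 7, -22, 33, -25, -2, 14, -10, -32, -46] -> [-46, -41, -32, -25, -22, -10, -2, 7, 14, 33] -> [46, 41, 32, 25, 22, 10, 2, -7, -14, -33] -> -33
  [25, -42, -12, 48, -13] -> [27, -40, -10, 50, -11] -> [-40, -11, -10, 27, 50] -> [40, 11, 10, -27, -50] -> -50
  [-24, 29, -40, 22, 41, -41, -9, 8] -> [-22, 31, -38, 24, 43, -39, -7, 10] -> [-39, -38, -22, -7, 10, 24, 31, 43] -> [39, 38, 22, 7, -10, -24, -31, -43] -> -43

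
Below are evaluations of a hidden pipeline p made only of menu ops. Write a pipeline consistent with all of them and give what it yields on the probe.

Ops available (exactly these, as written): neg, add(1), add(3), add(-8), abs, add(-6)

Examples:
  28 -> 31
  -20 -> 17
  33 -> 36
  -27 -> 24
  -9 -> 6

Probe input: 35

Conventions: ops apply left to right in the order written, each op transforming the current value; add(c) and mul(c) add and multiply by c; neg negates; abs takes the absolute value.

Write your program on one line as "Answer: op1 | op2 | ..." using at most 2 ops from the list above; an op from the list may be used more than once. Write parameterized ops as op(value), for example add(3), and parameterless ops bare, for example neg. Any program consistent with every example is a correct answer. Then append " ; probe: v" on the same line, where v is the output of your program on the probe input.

add(3) | abs ; probe: 38

Check, running the answer program on each example:
  28 -> 31 -> 31
  -20 -> -17 -> 17
  33 -> 36 -> 36
  -27 -> -24 -> 24
  -9 -> -6 -> 6
  probe: 35 -> 38 -> 38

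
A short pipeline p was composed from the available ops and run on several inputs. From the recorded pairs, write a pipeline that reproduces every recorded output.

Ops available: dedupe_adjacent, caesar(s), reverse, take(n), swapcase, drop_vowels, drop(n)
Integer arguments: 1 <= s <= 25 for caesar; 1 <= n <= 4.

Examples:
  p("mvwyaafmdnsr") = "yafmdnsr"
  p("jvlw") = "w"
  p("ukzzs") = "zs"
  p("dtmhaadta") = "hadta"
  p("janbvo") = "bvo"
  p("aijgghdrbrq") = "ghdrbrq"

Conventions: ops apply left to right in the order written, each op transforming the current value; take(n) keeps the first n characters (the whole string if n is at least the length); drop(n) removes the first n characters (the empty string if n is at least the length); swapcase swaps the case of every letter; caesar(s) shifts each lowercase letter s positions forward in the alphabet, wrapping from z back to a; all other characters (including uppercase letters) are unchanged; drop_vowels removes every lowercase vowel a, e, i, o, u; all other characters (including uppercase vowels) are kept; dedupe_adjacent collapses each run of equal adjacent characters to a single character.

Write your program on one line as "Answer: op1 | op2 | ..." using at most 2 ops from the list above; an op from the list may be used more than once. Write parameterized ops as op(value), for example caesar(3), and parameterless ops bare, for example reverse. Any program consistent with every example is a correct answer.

drop(3) | dedupe_adjacent

Check, running the answer program on each example:
  "mvwyaafmdnsr" -> "yaafmdnsr" -> "yafmdnsr"
  "jvlw" -> "w" -> "w"
  "ukzzs" -> "zs" -> "zs"
  "dtmhaadta" -> "haadta" -> "hadta"
  "janbvo" -> "bvo" -> "bvo"
  "aijgghdrbrq" -> "gghdrbrq" -> "ghdrbrq"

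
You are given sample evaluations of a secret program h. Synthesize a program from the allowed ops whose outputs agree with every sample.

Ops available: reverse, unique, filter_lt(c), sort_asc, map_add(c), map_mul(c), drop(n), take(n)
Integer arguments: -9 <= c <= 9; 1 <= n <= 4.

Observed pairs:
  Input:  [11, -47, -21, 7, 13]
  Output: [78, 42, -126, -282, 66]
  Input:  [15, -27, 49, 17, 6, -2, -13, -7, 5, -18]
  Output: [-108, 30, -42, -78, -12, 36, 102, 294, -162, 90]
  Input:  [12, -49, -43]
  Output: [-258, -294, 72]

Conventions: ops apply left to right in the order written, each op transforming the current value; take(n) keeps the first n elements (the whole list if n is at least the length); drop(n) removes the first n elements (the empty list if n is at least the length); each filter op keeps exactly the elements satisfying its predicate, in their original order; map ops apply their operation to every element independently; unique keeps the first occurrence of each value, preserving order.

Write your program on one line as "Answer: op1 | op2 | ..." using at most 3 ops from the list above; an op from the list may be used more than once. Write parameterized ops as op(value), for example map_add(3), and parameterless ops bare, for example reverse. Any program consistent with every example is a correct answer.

map_mul(6) | reverse

Check, running the answer program on each example:
  [11, -47, -21, 7, 13] -> [66, -282, -126, 42, 78] -> [78, 42, -126, -282, 66]
  [15, -27, 49, 17, 6, -2, -13, -7, 5, -18] -> [90, -162, 294, 102, 36, -12, -78, -42, 30, -108] -> [-108, 30, -42, -78, -12, 36, 102, 294, -162, 90]
  [12, -49, -43] -> [72, -294, -258] -> [-258, -294, 72]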